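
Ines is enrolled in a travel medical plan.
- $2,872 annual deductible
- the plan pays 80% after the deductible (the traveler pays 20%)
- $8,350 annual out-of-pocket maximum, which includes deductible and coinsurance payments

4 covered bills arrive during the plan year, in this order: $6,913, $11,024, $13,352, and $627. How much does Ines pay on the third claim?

#1 ($6,913): $2,872 to deductible, leaving $4,041; 20% of $4,041 = $808.20. Traveler owes $3,680.20 (running OOP $3,680.20).
#2 ($11,024): 20% coinsurance on $11,024 = $2,204.80. Traveler pays $2,204.80; OOP now $5,885.
#3 ($13,352): 20% coinsurance on $13,352 = $2,670.40. OOP would hit $8,555.40 > $8,350, so the cap limits the traveler to $8,350 − $5,885 = $2,465.

$2,465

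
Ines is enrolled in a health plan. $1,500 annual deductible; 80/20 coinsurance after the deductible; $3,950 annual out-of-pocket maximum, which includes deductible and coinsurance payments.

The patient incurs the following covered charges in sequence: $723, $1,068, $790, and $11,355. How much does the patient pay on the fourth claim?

Claim 1 — $723: entire amount goes to the deductible. Patient pays $723; OOP now $723.
Claim 2 — $1,068: $777 finishes the deductible; $291 goes to coinsurance; patient's 20% is $58.20. Patient owes $835.20 (running OOP $1,558.20).
Claim 3 — $790: 20% coinsurance on $790 = $158. Patient owes $158 (running OOP $1,716.20).
Claim 4 — $11,355: deductible met; 20% of $11,355 = $2,271. Adding that to $1,716.20 gives $3,987.20, past the $3,950 cap; patient pays only $3,950 − $1,716.20 = $2,233.80.

$2,233.80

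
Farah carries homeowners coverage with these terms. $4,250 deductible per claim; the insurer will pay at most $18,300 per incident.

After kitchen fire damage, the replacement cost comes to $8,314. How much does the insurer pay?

Less the $4,250 deductible: $8,314 − $4,250 = $4,064.
$4,064 is within the $18,300 limit, so the insurer pays $4,064.

$4,064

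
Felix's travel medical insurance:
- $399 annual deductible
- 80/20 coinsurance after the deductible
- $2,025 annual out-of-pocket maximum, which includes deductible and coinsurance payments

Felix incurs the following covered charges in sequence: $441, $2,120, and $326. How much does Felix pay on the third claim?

Claim 1 — $441: $399 to deductible, leaving $42; traveler's 20% is $8.40. Cost to traveler: $407.40. OOP to date $407.40.
Claim 2 — $2,120: deductible already satisfied, so traveler's share is 20% × $2,120 = $424. Traveler owes $424 (running OOP $831.40).
Claim 3 — $326: 20% coinsurance on $326 = $65.20. Traveler pays $65.20; OOP now $896.60.

$65.20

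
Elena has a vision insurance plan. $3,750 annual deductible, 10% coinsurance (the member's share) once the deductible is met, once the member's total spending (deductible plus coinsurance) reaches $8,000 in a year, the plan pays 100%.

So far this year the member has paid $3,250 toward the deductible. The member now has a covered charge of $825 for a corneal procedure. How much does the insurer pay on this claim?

$292.50

Remaining deductible: $3,750 − $3,250 = $500.
The remaining $325 (= $825 − $500) moves to coinsurance.
10% of $325 = $32.50 falls to the member.
Member responsibility before any cap: $500 + $32.50 = $532.50.
Cumulative spending $3,250 + $532.50 = $3,782.50 stays under the $8,000 maximum.
The insurer covers the remainder: $825 − $532.50 = $292.50.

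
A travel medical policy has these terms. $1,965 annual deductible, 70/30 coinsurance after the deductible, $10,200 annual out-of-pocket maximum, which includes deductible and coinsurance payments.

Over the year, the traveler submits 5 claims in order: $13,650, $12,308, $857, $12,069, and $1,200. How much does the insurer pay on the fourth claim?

$11,289

Bill 1, $13,650: $1,965 finishes the deductible; $11,685 goes to coinsurance; coinsurance $11,685 × 30% = $3,505.50. Cost to traveler: $5,470.50. OOP to date $5,470.50. Insurer: $13,650 − $5,470.50 = $8,179.50.
Bill 2, $12,308: 30% coinsurance on $12,308 = $3,692.40. Traveler pays $3,692.40; OOP now $9,162.90. Insurer: $12,308 − $3,692.40 = $8,615.60.
Bill 3, $857: deductible already satisfied, so traveler's share is 30% × $857 = $257.10. Traveler pays $257.10; OOP now $9,420. Plan pays $857 − $257.10 = $599.90.
Bill 4, $12,069: 30% coinsurance on $12,069 = $3,620.70. OOP would hit $13,040.70 > $10,200, so the cap limits the traveler to $10,200 − $9,420 = $780. Plan pays $12,069 − $780 = $11,289.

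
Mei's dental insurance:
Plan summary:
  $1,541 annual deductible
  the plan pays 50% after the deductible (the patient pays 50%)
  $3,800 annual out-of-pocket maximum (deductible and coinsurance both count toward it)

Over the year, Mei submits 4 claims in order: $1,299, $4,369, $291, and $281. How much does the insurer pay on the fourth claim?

Bill 1, $1,299: all of it applies to the deductible. Cost to patient: $1,299. OOP to date $1,299. Plan pays $1,299 − $1,299 = $0.
Bill 2, $4,369: $242 finishes the deductible; $4,127 goes to coinsurance; 50% of $4,127 = $2,063.50. Cost to patient: $2,305.50. OOP to date $3,604.50. Insurer: $4,369 − $2,305.50 = $2,063.50.
Bill 3, $291: deductible met; 50% of $291 = $145.50. Patient pays $145.50; OOP now $3,750. Insurer: $291 − $145.50 = $145.50.
Bill 4, $281: deductible already satisfied, so patient's share is 50% × $281 = $140.50. Adding that to $3,750 gives $3,890.50, past the $3,800 cap; patient pays only $3,800 − $3,750 = $50. Insurer: $281 − $50 = $231.

$231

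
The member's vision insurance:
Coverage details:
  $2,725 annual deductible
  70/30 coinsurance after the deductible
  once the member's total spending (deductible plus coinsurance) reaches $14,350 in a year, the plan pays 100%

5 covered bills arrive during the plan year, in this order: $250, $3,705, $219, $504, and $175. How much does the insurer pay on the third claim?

Bill 1, $250: fully absorbed by the deductible. Member owes $250 (running OOP $250). Plan pays $250 − $250 = $0.
Bill 2, $3,705: $2,475 to deductible, leaving $1,230; member's 30% is $369. Cost to member: $2,844. OOP to date $3,094. Plan pays $3,705 − $2,844 = $861.
Bill 3, $219: 30% coinsurance on $219 = $65.70. Member pays $65.70; OOP now $3,159.70. Insurer: $219 − $65.70 = $153.30.

$153.30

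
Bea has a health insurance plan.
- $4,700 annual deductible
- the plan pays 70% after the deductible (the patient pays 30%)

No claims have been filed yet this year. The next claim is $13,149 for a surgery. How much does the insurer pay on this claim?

The full $4,700 deductible is still open; $4,700 of this bill applies to it.
That leaves $13,149 − $4,700 = $8,449 for coinsurance.
Coinsurance: $8,449 × 30% = $2,534.70.
Patient responsibility: $4,700 + $2,534.70 = $7,234.70.
The plan picks up $13,149 − $7,234.70 = $5,914.30.

$5,914.30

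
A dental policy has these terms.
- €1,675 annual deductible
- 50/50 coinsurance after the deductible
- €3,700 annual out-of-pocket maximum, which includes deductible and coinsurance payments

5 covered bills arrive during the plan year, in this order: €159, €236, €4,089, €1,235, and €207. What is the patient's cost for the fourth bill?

Bill 1, €159: all of it applies to the deductible. Cost to patient: €159. OOP to date €159.
Bill 2, €236: entire amount goes to the deductible. Cost to patient: €236. OOP to date €395.
Bill 3, €4,089: €1,280 finishes the deductible; €2,809 goes to coinsurance; coinsurance €2,809 × 50% = €1,404.50. Cost to patient: €2,684.50. OOP to date €3,079.50.
Bill 4, €1,235: deductible met; 50% of €1,235 = €617.50. Patient pays €617.50; OOP now €3,697.

€617.50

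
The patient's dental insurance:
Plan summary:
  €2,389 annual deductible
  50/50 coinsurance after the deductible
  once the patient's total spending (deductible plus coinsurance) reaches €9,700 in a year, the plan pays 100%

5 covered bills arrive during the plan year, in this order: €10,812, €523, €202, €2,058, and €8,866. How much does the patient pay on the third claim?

Bill 1, €10,812: deductible takes €2,389, €8,423 remains; 50% of €8,423 = €4,211.50. Patient pays €6,600.50; OOP now €6,600.50.
Bill 2, €523: 50% coinsurance on €523 = €261.50. Cost to patient: €261.50. OOP to date €6,862.
Bill 3, €202: 50% coinsurance on €202 = €101. Patient owes €101 (running OOP €6,963).

€101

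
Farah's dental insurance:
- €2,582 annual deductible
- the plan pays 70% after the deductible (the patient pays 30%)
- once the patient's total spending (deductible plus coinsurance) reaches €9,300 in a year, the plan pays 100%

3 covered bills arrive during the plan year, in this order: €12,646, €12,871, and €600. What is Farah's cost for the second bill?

Bill 1, €12,646: deductible takes €2,582, €10,064 remains; patient's 30% is €3,019.20. Cost to patient: €5,601.20. OOP to date €5,601.20.
Bill 2, €12,871: deductible already satisfied, so patient's share is 30% × €12,871 = €3,861.30. Adding that to €5,601.20 gives €9,462.50, past the €9,300 cap; patient pays only €9,300 − €5,601.20 = €3,698.80.

€3,698.80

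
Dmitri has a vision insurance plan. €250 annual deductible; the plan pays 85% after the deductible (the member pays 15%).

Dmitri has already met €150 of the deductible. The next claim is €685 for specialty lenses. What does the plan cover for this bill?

Remaining deductible: €250 − €150 = €100.
That leaves €685 − €100 = €585 for coinsurance.
Coinsurance: €585 × 15% = €87.75.
That puts the member's cost at €100 + €87.75 = €187.75.
The plan picks up €685 − €187.75 = €497.25.

€497.25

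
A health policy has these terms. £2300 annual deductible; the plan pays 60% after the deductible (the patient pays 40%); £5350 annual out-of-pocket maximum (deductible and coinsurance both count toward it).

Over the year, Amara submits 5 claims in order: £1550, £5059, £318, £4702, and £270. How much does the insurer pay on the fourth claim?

Bill 1, £1550: all of it applies to the deductible. Patient pays £1550; OOP now £1550. Plan pays £1550 − £1550 = £0.
Bill 2, £5059: deductible takes £750, £4309 remains; patient's 40% is £1723.60. Cost to patient: £2473.60. OOP to date £4023.60. Insurer: £5059 − £2473.60 = £2585.40.
Bill 3, £318: deductible already satisfied, so patient's share is 40% × £318 = £127.20. Patient pays £127.20; OOP now £4150.80. Plan pays £318 − £127.20 = £190.80.
Bill 4, £4702: 40% coinsurance on £4702 = £1880.80. OOP would hit £6031.60 > £5350, so the cap limits the patient to £5350 − £4150.80 = £1199.20. Insurer: £4702 − £1199.20 = £3502.80.

£3502.80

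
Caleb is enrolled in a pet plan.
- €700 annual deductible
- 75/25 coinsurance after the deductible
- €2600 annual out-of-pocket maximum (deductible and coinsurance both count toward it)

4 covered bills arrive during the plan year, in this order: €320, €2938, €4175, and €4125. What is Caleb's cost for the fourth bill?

€216.75

#1 (€320): fully absorbed by the deductible. Owner owes €320 (running OOP €320).
#2 (€2938): €380 to deductible, leaving €2558; coinsurance €2558 × 25% = €639.50. Owner pays €1019.50; OOP now €1339.50.
#3 (€4175): 25% coinsurance on €4175 = €1043.75. Cost to owner: €1043.75. OOP to date €2383.25.
#4 (€4125): 25% coinsurance on €4125 = €1031.25. OOP would hit €3414.50 > €2600, so the cap limits the owner to €2600 − €2383.25 = €216.75.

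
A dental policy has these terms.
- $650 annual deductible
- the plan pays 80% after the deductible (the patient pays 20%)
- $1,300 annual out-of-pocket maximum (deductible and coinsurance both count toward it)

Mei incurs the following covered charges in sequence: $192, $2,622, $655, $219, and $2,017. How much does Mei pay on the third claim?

$131

Claim 1 ($192): fully absorbed by the deductible. Cost to patient: $192. OOP to date $192.
Claim 2 ($2,622): deductible takes $458, $2,164 remains; 20% of $2,164 = $432.80. Patient owes $890.80 (running OOP $1,082.80).
Claim 3 ($655): deductible already satisfied, so patient's share is 20% × $655 = $131. Cost to patient: $131. OOP to date $1,213.80.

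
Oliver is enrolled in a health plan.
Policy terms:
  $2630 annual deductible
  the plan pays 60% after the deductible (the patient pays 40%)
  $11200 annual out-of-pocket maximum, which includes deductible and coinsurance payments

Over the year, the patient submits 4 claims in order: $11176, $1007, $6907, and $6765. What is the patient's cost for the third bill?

$2762.80

Claim 1 ($11176): $2630 finishes the deductible; $8546 goes to coinsurance; 40% of $8546 = $3418.40. Cost to patient: $6048.40. OOP to date $6048.40.
Claim 2 ($1007): 40% coinsurance on $1007 = $402.80. Patient owes $402.80 (running OOP $6451.20).
Claim 3 ($6907): 40% coinsurance on $6907 = $2762.80. Patient owes $2762.80 (running OOP $9214).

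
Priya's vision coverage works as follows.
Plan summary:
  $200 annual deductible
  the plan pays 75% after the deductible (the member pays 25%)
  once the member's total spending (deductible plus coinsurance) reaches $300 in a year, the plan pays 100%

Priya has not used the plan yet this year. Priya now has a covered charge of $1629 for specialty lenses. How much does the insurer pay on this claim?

$1329

Nothing has been paid toward the $200 deductible, so the first $200 of this charge is applied there.
After the $200 deductible portion, $1629 − $200 = $1429 is subject to coinsurance.
Coinsurance: $1429 × 25% = $357.25.
That puts the member's cost at $200 + $357.25 = $557.25 before any cap.
Adding $557.25 to the $0 already spent would give $557.25, which exceeds the $300 cap; the member pays just $300 − $0 = $300.
The plan picks up $1629 − $300 = $1329.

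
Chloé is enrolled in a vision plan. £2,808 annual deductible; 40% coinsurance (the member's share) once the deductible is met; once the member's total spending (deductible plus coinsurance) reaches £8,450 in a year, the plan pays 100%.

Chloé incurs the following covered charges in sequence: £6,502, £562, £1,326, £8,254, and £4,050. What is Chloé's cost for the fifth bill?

Bill 1, £6,502: deductible takes £2,808, £3,694 remains; 40% of £3,694 = £1,477.60. Cost to member: £4,285.60. OOP to date £4,285.60.
Bill 2, £562: 40% coinsurance on £562 = £224.80. Member pays £224.80; OOP now £4,510.40.
Bill 3, £1,326: deductible already satisfied, so member's share is 40% × £1,326 = £530.40. Member pays £530.40; OOP now £5,040.80.
Bill 4, £8,254: deductible met; 40% of £8,254 = £3,301.60. Member owes £3,301.60 (running OOP £8,342.40).
Bill 5, £4,050: deductible met; 40% of £4,050 = £1,620. That would push OOP to £9,962.40, over the £8,450 cap, so member pays £8,450 − £8,342.40 = £107.60.

£107.60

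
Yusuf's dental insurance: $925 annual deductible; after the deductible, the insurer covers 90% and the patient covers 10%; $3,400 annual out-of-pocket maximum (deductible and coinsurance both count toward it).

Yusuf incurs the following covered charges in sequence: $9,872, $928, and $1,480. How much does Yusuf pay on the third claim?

#1 ($9,872): $925 finishes the deductible; $8,947 goes to coinsurance; patient's 10% is $894.70. Patient pays $1,819.70; OOP now $1,819.70.
#2 ($928): deductible already satisfied, so patient's share is 10% × $928 = $92.80. Patient pays $92.80; OOP now $1,912.50.
#3 ($1,480): deductible met; 10% of $1,480 = $148. Patient pays $148; OOP now $2,060.50.

$148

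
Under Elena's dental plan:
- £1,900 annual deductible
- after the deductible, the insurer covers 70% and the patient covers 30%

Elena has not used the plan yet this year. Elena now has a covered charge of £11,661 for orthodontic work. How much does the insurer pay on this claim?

The full £1,900 deductible is still open; £1,900 of this bill applies to it.
After the £1,900 deductible portion, £11,661 − £1,900 = £9,761 is subject to coinsurance.
30% of £9,761 = £2,928.30 falls to the patient.
So the patient owes £1,900 + £2,928.30 = £4,828.30.
Insurer pays the balance: £11,661 − £4,828.30 = £6,832.70.

£6,832.70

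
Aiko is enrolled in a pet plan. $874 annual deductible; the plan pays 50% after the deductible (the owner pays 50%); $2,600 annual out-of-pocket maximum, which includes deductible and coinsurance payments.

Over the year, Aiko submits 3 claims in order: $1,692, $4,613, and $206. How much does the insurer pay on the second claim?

$3,296

Claim 1 ($1,692): $874 to deductible, leaving $818; 50% of $818 = $409. Cost to owner: $1,283. OOP to date $1,283. Insurer: $1,692 − $1,283 = $409.
Claim 2 ($4,613): deductible met; 50% of $4,613 = $2,306.50. That would push OOP to $3,589.50, over the $2,600 cap, so owner pays $2,600 − $1,283 = $1,317. Plan pays $4,613 − $1,317 = $3,296.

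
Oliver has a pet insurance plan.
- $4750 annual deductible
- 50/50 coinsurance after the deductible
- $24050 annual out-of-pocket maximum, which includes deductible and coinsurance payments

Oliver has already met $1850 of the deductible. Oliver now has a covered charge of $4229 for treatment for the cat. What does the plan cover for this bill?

$664.50

$1850 of the $4750 deductible is already met, leaving $2900.
That leaves $4229 − $2900 = $1329 for coinsurance.
50% of $1329 = $664.50 falls to the owner.
Owner responsibility before any cap: $2900 + $664.50 = $3564.50.
Total out-of-pocket so far would be $1850 + $3564.50 = $5414.50, below the $24050 cap — no reduction.
The insurer covers the remainder: $4229 − $3564.50 = $664.50.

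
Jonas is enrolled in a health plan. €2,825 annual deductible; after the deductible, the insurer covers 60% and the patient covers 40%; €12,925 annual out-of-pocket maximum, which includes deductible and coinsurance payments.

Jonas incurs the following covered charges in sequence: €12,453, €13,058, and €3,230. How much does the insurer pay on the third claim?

#1 (€12,453): €2,825 finishes the deductible; €9,628 goes to coinsurance; 40% of €9,628 = €3,851.20. Patient owes €6,676.20 (running OOP €6,676.20). Insurer: €12,453 − €6,676.20 = €5,776.80.
#2 (€13,058): deductible met; 40% of €13,058 = €5,223.20. Patient pays €5,223.20; OOP now €11,899.40. Insurer: €13,058 − €5,223.20 = €7,834.80.
#3 (€3,230): deductible already satisfied, so patient's share is 40% × €3,230 = €1,292. That would push OOP to €13,191.40, over the €12,925 cap, so patient pays €12,925 − €11,899.40 = €1,025.60. Insurer: €3,230 − €1,025.60 = €2,204.40.

€2,204.40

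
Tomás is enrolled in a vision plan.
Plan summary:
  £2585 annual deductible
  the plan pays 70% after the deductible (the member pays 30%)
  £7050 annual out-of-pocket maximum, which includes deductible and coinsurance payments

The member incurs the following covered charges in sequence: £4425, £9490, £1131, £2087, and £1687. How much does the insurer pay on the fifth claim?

Claim 1 (£4425): £2585 to deductible, leaving £1840; member's 30% is £552. Member owes £3137 (running OOP £3137). Plan pays £4425 − £3137 = £1288.
Claim 2 (£9490): deductible already satisfied, so member's share is 30% × £9490 = £2847. Cost to member: £2847. OOP to date £5984. Plan pays £9490 − £2847 = £6643.
Claim 3 (£1131): deductible already satisfied, so member's share is 30% × £1131 = £339.30. Cost to member: £339.30. OOP to date £6323.30. Plan pays £1131 − £339.30 = £791.70.
Claim 4 (£2087): deductible already satisfied, so member's share is 30% × £2087 = £626.10. Member owes £626.10 (running OOP £6949.40). Insurer: £2087 − £626.10 = £1460.90.
Claim 5 (£1687): deductible already satisfied, so member's share is 30% × £1687 = £506.10. Adding that to £6949.40 gives £7455.50, past the £7050 cap; member pays only £7050 − £6949.40 = £100.60. Plan pays £1687 − £100.60 = £1586.40.

£1586.40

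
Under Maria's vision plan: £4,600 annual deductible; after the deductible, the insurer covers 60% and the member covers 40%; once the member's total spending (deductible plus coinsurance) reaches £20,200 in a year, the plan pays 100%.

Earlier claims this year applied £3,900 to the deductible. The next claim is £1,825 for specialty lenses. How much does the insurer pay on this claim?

£3,900 of the £4,600 deductible is already met, leaving £700.
That leaves £1,825 − £700 = £1,125 for coinsurance.
40% of £1,125 = £450 falls to the member.
That puts the member's cost at £700 + £450 = £1,150 before any cap.
Cumulative spending £3,900 + £1,150 = £5,050 stays under the £20,200 maximum.
The insurer covers the remainder: £1,825 − £1,150 = £675.

£675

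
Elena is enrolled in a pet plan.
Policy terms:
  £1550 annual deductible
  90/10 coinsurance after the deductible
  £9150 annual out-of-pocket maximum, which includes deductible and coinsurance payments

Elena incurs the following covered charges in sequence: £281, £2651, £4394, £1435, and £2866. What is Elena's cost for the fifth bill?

Bill 1, £281: entire amount goes to the deductible. Owner pays £281; OOP now £281.
Bill 2, £2651: £1269 finishes the deductible; £1382 goes to coinsurance; 10% of £1382 = £138.20. Owner pays £1407.20; OOP now £1688.20.
Bill 3, £4394: deductible already satisfied, so owner's share is 10% × £4394 = £439.40. Owner pays £439.40; OOP now £2127.60.
Bill 4, £1435: 10% coinsurance on £1435 = £143.50. Owner owes £143.50 (running OOP £2271.10).
Bill 5, £2866: deductible already satisfied, so owner's share is 10% × £2866 = £286.60. Owner pays £286.60; OOP now £2557.70.

£286.60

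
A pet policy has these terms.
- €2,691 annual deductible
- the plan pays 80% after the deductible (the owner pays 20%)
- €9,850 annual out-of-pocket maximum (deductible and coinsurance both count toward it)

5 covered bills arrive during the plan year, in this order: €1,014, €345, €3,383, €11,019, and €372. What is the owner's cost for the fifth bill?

Claim 1 — €1,014: entire amount goes to the deductible. Owner owes €1,014 (running OOP €1,014).
Claim 2 — €345: entire amount goes to the deductible. Owner pays €345; OOP now €1,359.
Claim 3 — €3,383: €1,332 to deductible, leaving €2,051; coinsurance €2,051 × 20% = €410.20. Owner pays €1,742.20; OOP now €3,101.20.
Claim 4 — €11,019: deductible met; 20% of €11,019 = €2,203.80. Owner pays €2,203.80; OOP now €5,305.
Claim 5 — €372: deductible already satisfied, so owner's share is 20% × €372 = €74.40. Owner owes €74.40 (running OOP €5,379.40).

€74.40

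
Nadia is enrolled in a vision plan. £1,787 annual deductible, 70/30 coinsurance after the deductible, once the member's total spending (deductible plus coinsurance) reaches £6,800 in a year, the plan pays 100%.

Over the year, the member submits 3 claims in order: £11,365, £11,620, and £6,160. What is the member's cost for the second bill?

£2,139.60

Bill 1, £11,365: £1,787 to deductible, leaving £9,578; 30% of £9,578 = £2,873.40. Member owes £4,660.40 (running OOP £4,660.40).
Bill 2, £11,620: deductible already satisfied, so member's share is 30% × £11,620 = £3,486. Adding that to £4,660.40 gives £8,146.40, past the £6,800 cap; member pays only £6,800 − £4,660.40 = £2,139.60.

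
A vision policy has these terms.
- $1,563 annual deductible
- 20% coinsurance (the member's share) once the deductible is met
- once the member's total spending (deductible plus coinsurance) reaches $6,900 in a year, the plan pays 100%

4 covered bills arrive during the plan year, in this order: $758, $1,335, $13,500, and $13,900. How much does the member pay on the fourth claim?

#1 ($758): entire amount goes to the deductible. Member pays $758; OOP now $758.
#2 ($1,335): $805 finishes the deductible; $530 goes to coinsurance; coinsurance $530 × 20% = $106. Cost to member: $911. OOP to date $1,669.
#3 ($13,500): deductible met; 20% of $13,500 = $2,700. Cost to member: $2,700. OOP to date $4,369.
#4 ($13,900): deductible met; 20% of $13,900 = $2,780. OOP would hit $7,149 > $6,900, so the cap limits the member to $6,900 − $4,369 = $2,531.

$2,531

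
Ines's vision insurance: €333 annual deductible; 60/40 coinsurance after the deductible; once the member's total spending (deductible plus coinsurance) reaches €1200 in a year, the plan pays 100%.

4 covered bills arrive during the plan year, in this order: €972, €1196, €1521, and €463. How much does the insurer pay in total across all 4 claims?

€2952

Claim 1 (€972): deductible takes €333, €639 remains; member's 40% is €255.60. Cost to member: €588.60. OOP to date €588.60. Insurer: €972 − €588.60 = €383.40.
Claim 2 (€1196): deductible met; 40% of €1196 = €478.40. Member owes €478.40 (running OOP €1067). Plan pays €1196 − €478.40 = €717.60.
Claim 3 (€1521): deductible already satisfied, so member's share is 40% × €1521 = €608.40. Adding that to €1067 gives €1675.40, past the €1200 cap; member pays only €1200 − €1067 = €133. Plan pays €1521 − €133 = €1388.
Claim 4 (€463): 40% coinsurance on €463 = €185.20. OOP would hit €1385.20 > €1200, so the cap limits the member to €1200 − €1200 = €0. Insurer: €463 − €0 = €463.
Insurer total: €383.40 + €717.60 + €1388 + €463 = €2952.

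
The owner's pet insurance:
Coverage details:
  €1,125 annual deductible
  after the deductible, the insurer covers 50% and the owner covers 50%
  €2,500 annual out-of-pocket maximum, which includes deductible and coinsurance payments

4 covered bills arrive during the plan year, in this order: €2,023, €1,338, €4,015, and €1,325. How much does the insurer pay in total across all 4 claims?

Bill 1, €2,023: deductible takes €1,125, €898 remains; owner's 50% is €449. Cost to owner: €1,574. OOP to date €1,574. Insurer: €2,023 − €1,574 = €449.
Bill 2, €1,338: 50% coinsurance on €1,338 = €669. Cost to owner: €669. OOP to date €2,243. Plan pays €1,338 − €669 = €669.
Bill 3, €4,015: deductible already satisfied, so owner's share is 50% × €4,015 = €2,007.50. That would push OOP to €4,250.50, over the €2,500 cap, so owner pays €2,500 − €2,243 = €257. Plan pays €4,015 − €257 = €3,758.
Bill 4, €1,325: deductible met; 50% of €1,325 = €662.50. Adding that to €2,500 gives €3,162.50, past the €2,500 cap; owner pays only €2,500 − €2,500 = €0. Insurer: €1,325 − €0 = €1,325.
Insurer total: €449 + €669 + €3,758 + €1,325 = €6,201.

€6,201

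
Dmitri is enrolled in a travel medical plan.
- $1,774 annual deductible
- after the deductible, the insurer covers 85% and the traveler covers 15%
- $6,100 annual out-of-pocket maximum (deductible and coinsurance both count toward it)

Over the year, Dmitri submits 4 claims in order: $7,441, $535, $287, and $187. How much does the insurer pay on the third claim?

#1 ($7,441): $1,774 to deductible, leaving $5,667; coinsurance $5,667 × 15% = $850.05. Cost to traveler: $2,624.05. OOP to date $2,624.05. Insurer: $7,441 − $2,624.05 = $4,816.95.
#2 ($535): deductible met; 15% of $535 = $80.25. Traveler owes $80.25 (running OOP $2,704.30). Insurer: $535 − $80.25 = $454.75.
#3 ($287): deductible already satisfied, so traveler's share is 15% × $287 = $43.05. Traveler pays $43.05; OOP now $2,747.35. Plan pays $287 − $43.05 = $243.95.

$243.95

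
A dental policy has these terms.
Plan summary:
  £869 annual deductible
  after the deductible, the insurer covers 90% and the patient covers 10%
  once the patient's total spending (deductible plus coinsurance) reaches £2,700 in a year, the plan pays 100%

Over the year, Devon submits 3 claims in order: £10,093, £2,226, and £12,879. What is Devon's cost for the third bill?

£686

Claim 1 — £10,093: £869 to deductible, leaving £9,224; patient's 10% is £922.40. Cost to patient: £1,791.40. OOP to date £1,791.40.
Claim 2 — £2,226: deductible met; 10% of £2,226 = £222.60. Patient owes £222.60 (running OOP £2,014).
Claim 3 — £12,879: deductible already satisfied, so patient's share is 10% × £12,879 = £1,287.90. That would push OOP to £3,301.90, over the £2,700 cap, so patient pays £2,700 − £2,014 = £686.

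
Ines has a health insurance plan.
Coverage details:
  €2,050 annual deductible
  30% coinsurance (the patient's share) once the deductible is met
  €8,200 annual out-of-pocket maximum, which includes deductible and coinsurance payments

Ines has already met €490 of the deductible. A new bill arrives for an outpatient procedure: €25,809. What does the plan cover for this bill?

Remaining deductible: €2,050 − €490 = €1,560.
That leaves €25,809 − €1,560 = €24,249 for coinsurance.
Coinsurance: €24,249 × 30% = €7,274.70.
That puts the patient's cost at €1,560 + €7,274.70 = €8,834.70 before any cap.
Year-to-date out-of-pocket would reach €490 + €8,834.70 = €9,324.70, above the €8,200 maximum, so the patient pays only €8,200 − €490 = €7,710.
Insurer pays the balance: €25,809 − €7,710 = €18,099.

€18,099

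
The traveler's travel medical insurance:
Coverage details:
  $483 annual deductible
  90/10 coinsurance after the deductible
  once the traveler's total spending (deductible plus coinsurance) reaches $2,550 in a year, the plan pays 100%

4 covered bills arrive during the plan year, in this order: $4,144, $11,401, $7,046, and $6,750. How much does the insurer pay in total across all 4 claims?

Claim 1 ($4,144): $483 to deductible, leaving $3,661; traveler's 10% is $366.10. Traveler owes $849.10 (running OOP $849.10). Insurer: $4,144 − $849.10 = $3,294.90.
Claim 2 ($11,401): deductible met; 10% of $11,401 = $1,140.10. Cost to traveler: $1,140.10. OOP to date $1,989.20. Plan pays $11,401 − $1,140.10 = $10,260.90.
Claim 3 ($7,046): deductible already satisfied, so traveler's share is 10% × $7,046 = $704.60. That would push OOP to $2,693.80, over the $2,550 cap, so traveler pays $2,550 − $1,989.20 = $560.80. Plan pays $7,046 − $560.80 = $6,485.20.
Claim 4 ($6,750): deductible already satisfied, so traveler's share is 10% × $6,750 = $675. OOP would hit $3,225 > $2,550, so the cap limits the traveler to $2,550 − $2,550 = $0. Plan pays $6,750 − $0 = $6,750.
Insurer total = bills − traveler's total = $29,341 − $2,550 = $26,791.

$26,791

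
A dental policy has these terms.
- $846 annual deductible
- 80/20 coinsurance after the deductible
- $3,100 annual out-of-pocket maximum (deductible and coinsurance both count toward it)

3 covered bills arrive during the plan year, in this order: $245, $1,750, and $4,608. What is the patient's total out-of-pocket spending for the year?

$1,997.40

#1 ($245): entire amount goes to the deductible. Cost to patient: $245. OOP to date $245.
#2 ($1,750): deductible takes $601, $1,149 remains; coinsurance $1,149 × 20% = $229.80. Patient owes $830.80 (running OOP $1,075.80).
#3 ($4,608): 20% coinsurance on $4,608 = $921.60. Patient owes $921.60 (running OOP $1,997.40).
Total paid by the patient: $245 + $830.80 + $921.60 = $1,997.40.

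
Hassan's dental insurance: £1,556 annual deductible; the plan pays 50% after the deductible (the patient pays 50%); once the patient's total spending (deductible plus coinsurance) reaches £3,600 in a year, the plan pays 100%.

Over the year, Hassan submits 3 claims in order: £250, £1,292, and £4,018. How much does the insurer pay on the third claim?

£2,002

Claim 1 — £250: entire amount goes to the deductible. Cost to patient: £250. OOP to date £250. Insurer: £250 − £250 = £0.
Claim 2 — £1,292: all of it applies to the deductible. Patient pays £1,292; OOP now £1,542. Insurer: £1,292 − £1,292 = £0.
Claim 3 — £4,018: deductible takes £14, £4,004 remains; 50% of £4,004 = £2,002. Patient owes £2,016 (running OOP £3,558). Insurer: £4,018 − £2,016 = £2,002.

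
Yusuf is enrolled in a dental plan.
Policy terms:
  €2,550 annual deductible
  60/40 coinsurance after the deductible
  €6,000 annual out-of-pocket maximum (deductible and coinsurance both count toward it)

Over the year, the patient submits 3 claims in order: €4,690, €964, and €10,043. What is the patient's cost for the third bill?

€2,208.40

#1 (€4,690): €2,550 finishes the deductible; €2,140 goes to coinsurance; 40% of €2,140 = €856. Cost to patient: €3,406. OOP to date €3,406.
#2 (€964): deductible already satisfied, so patient's share is 40% × €964 = €385.60. Patient pays €385.60; OOP now €3,791.60.
#3 (€10,043): deductible already satisfied, so patient's share is 40% × €10,043 = €4,017.20. That would push OOP to €7,808.80, over the €6,000 cap, so patient pays €6,000 − €3,791.60 = €2,208.40.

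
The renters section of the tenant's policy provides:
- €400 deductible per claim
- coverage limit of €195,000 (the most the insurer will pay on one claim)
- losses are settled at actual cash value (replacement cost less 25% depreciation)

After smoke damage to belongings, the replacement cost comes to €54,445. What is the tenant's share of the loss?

€14,011.25

At 25% depreciation, ACV = €54,445 − €13,611.25 = €40,833.75.
Less the €400 deductible: €40,833.75 − €400 = €40,433.75.
€40,433.75 is within the €195,000 limit, so the insurer pays €40,433.75.
Tenant's share is the uncovered remainder: €54,445 − €40,433.75 = €14,011.25.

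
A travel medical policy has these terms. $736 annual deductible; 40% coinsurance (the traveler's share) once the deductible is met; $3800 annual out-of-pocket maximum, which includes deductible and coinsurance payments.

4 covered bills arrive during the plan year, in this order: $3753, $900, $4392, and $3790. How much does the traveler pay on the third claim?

$1497.20

Claim 1 — $3753: $736 finishes the deductible; $3017 goes to coinsurance; coinsurance $3017 × 40% = $1206.80. Cost to traveler: $1942.80. OOP to date $1942.80.
Claim 2 — $900: deductible met; 40% of $900 = $360. Traveler owes $360 (running OOP $2302.80).
Claim 3 — $4392: deductible met; 40% of $4392 = $1756.80. That would push OOP to $4059.60, over the $3800 cap, so traveler pays $3800 − $2302.80 = $1497.20.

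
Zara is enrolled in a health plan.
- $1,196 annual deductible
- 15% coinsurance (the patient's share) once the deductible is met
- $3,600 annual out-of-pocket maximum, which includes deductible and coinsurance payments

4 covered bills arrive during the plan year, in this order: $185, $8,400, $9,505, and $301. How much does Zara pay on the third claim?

Claim 1 ($185): fully absorbed by the deductible. Patient owes $185 (running OOP $185).
Claim 2 ($8,400): $1,011 finishes the deductible; $7,389 goes to coinsurance; patient's 15% is $1,108.35. Cost to patient: $2,119.35. OOP to date $2,304.35.
Claim 3 ($9,505): deductible met; 15% of $9,505 = $1,425.75. That would push OOP to $3,730.10, over the $3,600 cap, so patient pays $3,600 − $2,304.35 = $1,295.65.

$1,295.65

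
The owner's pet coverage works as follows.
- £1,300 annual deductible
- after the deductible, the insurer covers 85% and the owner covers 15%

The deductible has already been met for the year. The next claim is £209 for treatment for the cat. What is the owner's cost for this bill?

£31.35

With the deductible met, the entire £209 is subject to coinsurance.
Owner's 15% share of £209 is £31.35.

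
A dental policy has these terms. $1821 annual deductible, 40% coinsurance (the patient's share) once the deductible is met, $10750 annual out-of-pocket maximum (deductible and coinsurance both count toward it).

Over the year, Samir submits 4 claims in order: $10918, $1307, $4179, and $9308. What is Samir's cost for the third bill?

$1671.60

#1 ($10918): $1821 to deductible, leaving $9097; patient's 40% is $3638.80. Cost to patient: $5459.80. OOP to date $5459.80.
#2 ($1307): deductible met; 40% of $1307 = $522.80. Patient pays $522.80; OOP now $5982.60.
#3 ($4179): deductible already satisfied, so patient's share is 40% × $4179 = $1671.60. Patient owes $1671.60 (running OOP $7654.20).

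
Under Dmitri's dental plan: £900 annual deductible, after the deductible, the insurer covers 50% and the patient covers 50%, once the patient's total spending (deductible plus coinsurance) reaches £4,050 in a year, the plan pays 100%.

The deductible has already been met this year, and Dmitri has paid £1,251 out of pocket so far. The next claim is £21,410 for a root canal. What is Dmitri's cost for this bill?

The deductible is already satisfied, so the full bill goes to coinsurance.
50% of £21,410 = £10,705 falls to the patient.
That would bring total out-of-pocket to £11,956, past the £4,050 cap. The patient is capped at £4,050 − £1,251 = £2,799 on this claim.

£2,799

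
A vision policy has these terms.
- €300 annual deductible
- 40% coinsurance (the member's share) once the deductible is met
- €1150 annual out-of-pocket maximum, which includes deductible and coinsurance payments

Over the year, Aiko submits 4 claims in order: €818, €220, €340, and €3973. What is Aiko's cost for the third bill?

€136

Claim 1 — €818: deductible takes €300, €518 remains; member's 40% is €207.20. Member owes €507.20 (running OOP €507.20).
Claim 2 — €220: deductible met; 40% of €220 = €88. Member owes €88 (running OOP €595.20).
Claim 3 — €340: deductible met; 40% of €340 = €136. Member owes €136 (running OOP €731.20).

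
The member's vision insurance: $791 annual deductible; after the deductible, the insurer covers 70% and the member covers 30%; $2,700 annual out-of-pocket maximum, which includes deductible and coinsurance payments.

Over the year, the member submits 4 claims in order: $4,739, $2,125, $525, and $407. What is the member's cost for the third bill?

Claim 1 ($4,739): $791 to deductible, leaving $3,948; coinsurance $3,948 × 30% = $1,184.40. Member owes $1,975.40 (running OOP $1,975.40).
Claim 2 ($2,125): deductible already satisfied, so member's share is 30% × $2,125 = $637.50. Member owes $637.50 (running OOP $2,612.90).
Claim 3 ($525): deductible met; 30% of $525 = $157.50. OOP would hit $2,770.40 > $2,700, so the cap limits the member to $2,700 − $2,612.90 = $87.10.

$87.10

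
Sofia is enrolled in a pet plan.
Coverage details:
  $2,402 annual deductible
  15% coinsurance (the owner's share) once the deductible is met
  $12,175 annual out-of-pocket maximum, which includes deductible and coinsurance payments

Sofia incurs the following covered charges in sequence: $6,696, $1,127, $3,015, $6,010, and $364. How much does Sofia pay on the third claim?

Bill 1, $6,696: $2,402 to deductible, leaving $4,294; owner's 15% is $644.10. Owner pays $3,046.10; OOP now $3,046.10.
Bill 2, $1,127: deductible met; 15% of $1,127 = $169.05. Owner pays $169.05; OOP now $3,215.15.
Bill 3, $3,015: deductible met; 15% of $3,015 = $452.25. Owner pays $452.25; OOP now $3,667.40.

$452.25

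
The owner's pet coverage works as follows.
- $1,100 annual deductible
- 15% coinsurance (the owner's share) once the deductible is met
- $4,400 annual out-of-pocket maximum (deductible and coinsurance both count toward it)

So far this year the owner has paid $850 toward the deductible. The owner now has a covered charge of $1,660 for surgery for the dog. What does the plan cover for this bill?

$1,198.50

Remaining deductible: $1,100 − $850 = $250.
After the $250 deductible portion, $1,660 − $250 = $1,410 is subject to coinsurance.
Owner's 15% share of $1,410 is $211.50.
That puts the owner's cost at $250 + $211.50 = $461.50 before any cap.
Total out-of-pocket so far would be $850 + $461.50 = $1,311.50, below the $4,400 cap — no reduction.
The plan picks up $1,660 − $461.50 = $1,198.50.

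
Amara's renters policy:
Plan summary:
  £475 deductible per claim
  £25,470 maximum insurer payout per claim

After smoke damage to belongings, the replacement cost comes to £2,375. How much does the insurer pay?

After the deductible, £2,375 − £475 = £1,900 remains.
That's under the £25,470 cap, so the insurer reimburses the full £1,900.

£1,900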